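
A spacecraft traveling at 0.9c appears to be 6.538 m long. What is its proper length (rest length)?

Contracted length L = 6.538 m
γ = 1/√(1 - 0.9²) = 2.294
L₀ = γL = 2.294 × 6.538 = 15.00 m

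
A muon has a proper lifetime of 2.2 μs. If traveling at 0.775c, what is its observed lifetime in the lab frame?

Proper lifetime τ₀ = 2.2 μs
γ = 1/√(1 - 0.775²) = 1.5824
τ = γτ₀ = 1.5824 × 2.2 μs = 3.481 μs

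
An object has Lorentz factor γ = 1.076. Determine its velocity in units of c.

From γ = 1/√(1 - v²/c²):
1/γ² = 1/1.076² = 0.8637
v²/c² = 1 - 0.8637 = 0.1363
v/c = √(0.1363) = 0.3692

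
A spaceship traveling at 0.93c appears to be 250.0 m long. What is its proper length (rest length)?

Contracted length L = 250.0 m
γ = 1/√(1 - 0.93²) = 2.7206
L₀ = γL = 2.7206 × 250.0 = 680.2 m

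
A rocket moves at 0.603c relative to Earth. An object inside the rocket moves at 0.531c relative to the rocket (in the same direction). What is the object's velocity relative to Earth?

u = (u' + v)/(1 + u'v/c²)
Numerator: 0.531 + 0.603 = 1.134
Denominator: 1 + 0.320193 = 1.320193
u = 1.134/1.320193 = 0.8590c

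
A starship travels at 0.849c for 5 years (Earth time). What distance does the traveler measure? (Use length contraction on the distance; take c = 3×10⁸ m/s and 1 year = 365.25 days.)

Earth distance: d = v × t = 0.849c × 5 yr = 4.0189×10¹⁶ m
γ = 1.8925
d' = d/γ = 4.0189×10¹⁶/1.8925 = 2.124×10¹⁶ m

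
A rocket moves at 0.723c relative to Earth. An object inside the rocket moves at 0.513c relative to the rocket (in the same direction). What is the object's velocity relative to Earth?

u = (u' + v)/(1 + u'v/c²)
Numerator: 0.513 + 0.723 = 1.236
Denominator: 1 + 0.370899 = 1.370899
u = 1.236/1.370899 = 0.9016c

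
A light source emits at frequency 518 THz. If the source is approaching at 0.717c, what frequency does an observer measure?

β = v/c = 0.717
(1+β)/(1-β) = 1.717/0.283 = 6.067
Doppler factor = √(6.067) = 2.463
f_obs = 518 × 2.463 = 1276 THz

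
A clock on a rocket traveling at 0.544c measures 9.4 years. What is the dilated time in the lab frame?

Proper time Δt₀ = 9.4 years
γ = 1/√(1 - 0.544²) = 1.192
Δt = γΔt₀ = 1.192 × 9.4 = 11.20 years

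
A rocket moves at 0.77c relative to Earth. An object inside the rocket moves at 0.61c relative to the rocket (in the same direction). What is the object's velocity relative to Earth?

u = (u' + v)/(1 + u'v/c²)
Numerator: 0.61 + 0.77 = 1.38
Denominator: 1 + 0.4697 = 1.4697
u = 1.38/1.4697 = 0.9390c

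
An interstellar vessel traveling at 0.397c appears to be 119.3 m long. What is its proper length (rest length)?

Contracted length L = 119.3 m
γ = 1/√(1 - 0.397²) = 1.090
L₀ = γL = 1.090 × 119.3 = 130.0 m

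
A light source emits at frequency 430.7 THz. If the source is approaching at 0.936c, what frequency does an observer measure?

β = v/c = 0.936
(1+β)/(1-β) = 1.936/0.064 = 30.25
Doppler factor = √(30.25) = 5.500
f_obs = 430.7 × 5.500 = 2369 THz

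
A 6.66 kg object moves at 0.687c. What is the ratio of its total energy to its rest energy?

E = γmc², E₀ = mc²
E/E₀ = γ = 1/√(1 - 0.687²) = 1.376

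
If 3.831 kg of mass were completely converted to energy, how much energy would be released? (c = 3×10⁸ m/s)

Using E = mc²:
c² = (3×10⁸)² = 9×10¹⁶ m²/s²
E = 3.831 × 9×10¹⁶ = 3.448×10¹⁷ J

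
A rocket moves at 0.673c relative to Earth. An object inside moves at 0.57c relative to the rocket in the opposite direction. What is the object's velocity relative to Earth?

Object's velocity in rocket frame is u' = -0.57c
u = (u' + v)/(1 + u'v/c²) = (v - 0.57)/(1 - 0.57·v/c²)
Numerator: 0.673 - 0.57 = 0.103
Denominator: 1 - 0.38361 = 0.61639
u = 0.103/0.61639 = 0.1671c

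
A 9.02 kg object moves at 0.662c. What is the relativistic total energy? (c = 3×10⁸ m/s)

γ = 1/√(1 - 0.662²) = 1.334
mc² = 9.02 × (3×10⁸)² = 8.118×10¹⁷ J
E = γmc² = 1.334 × 8.118×10¹⁷ = 1.083×10¹⁸ J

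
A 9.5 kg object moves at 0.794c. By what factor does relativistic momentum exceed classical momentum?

p_rel = γmv, p_class = mv
Ratio = γ = 1/√(1 - 0.794²) = 1.645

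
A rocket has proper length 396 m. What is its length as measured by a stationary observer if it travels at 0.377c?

Proper length L₀ = 396 m
γ = 1/√(1 - 0.377²) = 1.0797
L = L₀/γ = 396/1.0797 = 366.8 m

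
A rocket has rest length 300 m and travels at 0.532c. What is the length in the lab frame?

Proper length L₀ = 300 m
γ = 1/√(1 - 0.532²) = 1.181
L = L₀/γ = 300/1.181 = 254.0 m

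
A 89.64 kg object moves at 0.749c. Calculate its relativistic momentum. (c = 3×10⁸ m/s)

γ = 1/√(1 - 0.749²) = 1.5093
v = 0.749 × 3×10⁸ = 2.247×10⁸ m/s
p = γmv = 1.5093 × 89.64 × 2.247×10⁸ = 3.040×10¹⁰ kg·m/s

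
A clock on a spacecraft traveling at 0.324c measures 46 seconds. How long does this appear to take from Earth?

Proper time Δt₀ = 46 seconds
γ = 1/√(1 - 0.324²) = 1.057
Δt = γΔt₀ = 1.057 × 46 = 48.62 seconds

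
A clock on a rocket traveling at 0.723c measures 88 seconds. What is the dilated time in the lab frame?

Proper time Δt₀ = 88 seconds
γ = 1/√(1 - 0.723²) = 1.4475
Δt = γΔt₀ = 1.4475 × 88 = 127.4 seconds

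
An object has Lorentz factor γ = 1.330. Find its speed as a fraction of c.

From γ = 1/√(1 - v²/c²):
1/γ² = 1/1.330² = 0.5653
v²/c² = 1 - 0.5653 = 0.4347
v/c = √(0.4347) = 0.6593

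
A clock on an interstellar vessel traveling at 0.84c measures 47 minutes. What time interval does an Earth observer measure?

Proper time Δt₀ = 47 minutes
γ = 1/√(1 - 0.84²) = 1.843
Δt = γΔt₀ = 1.843 × 47 = 86.62 minutes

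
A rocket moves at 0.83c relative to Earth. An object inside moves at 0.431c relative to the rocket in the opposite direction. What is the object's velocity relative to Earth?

Object's velocity in rocket frame is u' = -0.431c
u = (u' + v)/(1 + u'v/c²) = (v - 0.431)/(1 - 0.431·v/c²)
Numerator: 0.83 - 0.431 = 0.399
Denominator: 1 - 0.35773 = 0.64227
u = 0.399/0.64227 = 0.6212c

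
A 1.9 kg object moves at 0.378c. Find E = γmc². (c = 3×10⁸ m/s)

γ = 1/√(1 - 0.378²) = 1.080
mc² = 1.9 × (3×10⁸)² = 1.710×10¹⁷ J
E = γmc² = 1.080 × 1.710×10¹⁷ = 1.847×10¹⁷ J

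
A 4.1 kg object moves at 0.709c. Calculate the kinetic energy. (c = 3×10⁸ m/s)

γ = 1/√(1 - 0.709²) = 1.418
γ - 1 = 0.4180
KE = (γ-1)mc² = 0.4180 × 4.1 × (3×10⁸)² = 1.542×10¹⁷ J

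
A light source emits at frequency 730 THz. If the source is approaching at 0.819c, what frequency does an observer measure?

β = v/c = 0.819
(1+β)/(1-β) = 1.819/0.181 = 10.05
Doppler factor = √(10.05) = 3.170
f_obs = 730 × 3.170 = 2314 THz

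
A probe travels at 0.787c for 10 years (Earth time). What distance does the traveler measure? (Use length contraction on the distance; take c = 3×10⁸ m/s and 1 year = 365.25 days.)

Earth distance: d = v × t = 0.787c × 10 yr = 7.451×10¹⁶ m
γ = 1.621
d' = d/γ = 7.451×10¹⁶/1.621 = 4.597×10¹⁶ m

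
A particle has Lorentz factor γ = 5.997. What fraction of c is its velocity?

From γ = 1/√(1 - v²/c²):
1/γ² = 1/5.997² = 0.02781
v²/c² = 1 - 0.02781 = 0.9722
v/c = √(0.9722) = 0.9860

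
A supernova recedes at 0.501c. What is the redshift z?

β = 0.501
(1+β)/(1-β) = 1.501/0.499 = 3.008
√(3.008) = 1.7344
z = 1.7344 - 1 = 0.7344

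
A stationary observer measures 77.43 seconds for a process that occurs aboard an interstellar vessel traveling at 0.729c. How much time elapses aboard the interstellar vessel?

Dilated time Δt = 77.43 seconds
γ = 1/√(1 - 0.729²) = 1.461
Δt₀ = Δt/γ = 77.43/1.461 = 53.00 seconds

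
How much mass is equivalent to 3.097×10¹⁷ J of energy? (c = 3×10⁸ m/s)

From E = mc², we get m = E/c²
c² = (3×10⁸)² = 9×10¹⁶ m²/s²
m = 3.097×10¹⁷ / 9×10¹⁶ = 3.441 kg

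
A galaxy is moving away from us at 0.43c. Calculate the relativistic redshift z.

β = 0.43
(1+β)/(1-β) = 1.43/0.57 = 2.5088
√(2.5088) = 1.5839
z = 1.5839 - 1 = 0.5839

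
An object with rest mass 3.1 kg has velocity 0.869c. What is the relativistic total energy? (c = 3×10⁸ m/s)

γ = 1/√(1 - 0.869²) = 2.021
mc² = 3.1 × (3×10⁸)² = 2.790×10¹⁷ J
E = γmc² = 2.021 × 2.790×10¹⁷ = 5.639×10¹⁷ J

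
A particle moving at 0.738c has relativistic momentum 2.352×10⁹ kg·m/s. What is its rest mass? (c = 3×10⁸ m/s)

γ = 1/√(1 - 0.738²) = 1.4819
v = 0.738 × 3×10⁸ = 2.214×10⁸ m/s
m = p/(γv) = 2.352×10⁹/(1.4819 × 2.214×10⁸) = 7.169 kg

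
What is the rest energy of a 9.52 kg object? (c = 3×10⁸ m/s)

c² = (3×10⁸)² = 9.000×10¹⁶ m²/s²
E₀ = mc² = 9.52 × 9.000×10¹⁶ = 8.568×10¹⁷ J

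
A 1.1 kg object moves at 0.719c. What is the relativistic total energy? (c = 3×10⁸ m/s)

γ = 1/√(1 - 0.719²) = 1.4388
mc² = 1.1 × (3×10⁸)² = 9.900×10¹⁶ J
E = γmc² = 1.4388 × 9.900×10¹⁶ = 1.424×10¹⁷ J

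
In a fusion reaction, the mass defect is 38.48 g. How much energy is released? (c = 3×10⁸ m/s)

Convert mass defect: Δm = 38.48 g = 0.03848 kg
E = Δm·c² = 0.03848 × (3×10⁸)²
= 0.03848 × 9×10¹⁶ = 3.463×10¹⁵ J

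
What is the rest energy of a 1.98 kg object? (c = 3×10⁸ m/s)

c² = (3×10⁸)² = 9.000×10¹⁶ m²/s²
E₀ = mc² = 1.98 × 9.000×10¹⁶ = 1.782×10¹⁷ J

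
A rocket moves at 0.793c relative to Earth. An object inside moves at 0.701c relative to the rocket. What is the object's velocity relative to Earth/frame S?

u = (u' + v)/(1 + u'v/c²)
Numerator: 0.701 + 0.793 = 1.494
Denominator: 1 + 0.555893 = 1.555893
u = 1.494/1.555893 = 0.9602c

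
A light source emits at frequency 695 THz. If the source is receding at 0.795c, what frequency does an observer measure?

β = v/c = 0.795
(1-β)/(1+β) = 0.205/1.795 = 0.114206
Doppler factor = √(0.114206) = 0.33794
f_obs = 695 × 0.33794 = 234.9 THz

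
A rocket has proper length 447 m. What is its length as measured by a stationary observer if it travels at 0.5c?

Proper length L₀ = 447 m
γ = 1/√(1 - 0.5²) = 1.1547
L = L₀/γ = 447/1.1547 = 387.1 m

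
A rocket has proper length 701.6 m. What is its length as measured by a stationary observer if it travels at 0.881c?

Proper length L₀ = 701.6 m
γ = 1/√(1 - 0.881²) = 2.114
L = L₀/γ = 701.6/2.114 = 331.9 m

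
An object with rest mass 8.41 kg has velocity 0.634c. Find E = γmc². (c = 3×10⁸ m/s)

γ = 1/√(1 - 0.634²) = 1.293104
mc² = 8.41 × (3×10⁸)² = 7.569×10¹⁷ J
E = γmc² = 1.293104 × 7.569×10¹⁷ = 9.788×10¹⁷ J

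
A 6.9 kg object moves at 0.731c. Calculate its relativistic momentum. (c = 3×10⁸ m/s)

γ = 1/√(1 - 0.731²) = 1.465
v = 0.731 × 3×10⁸ = 2.193×10⁸ m/s
p = γmv = 1.465 × 6.9 × 2.193×10⁸ = 2.217×10⁹ kg·m/s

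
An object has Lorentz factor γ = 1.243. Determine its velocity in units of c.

From γ = 1/√(1 - v²/c²):
1/γ² = 1/1.243² = 0.64723
v²/c² = 1 - 0.64723 = 0.35277
v/c = √(0.35277) = 0.5939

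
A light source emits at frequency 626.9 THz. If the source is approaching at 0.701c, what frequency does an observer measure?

β = v/c = 0.701
(1+β)/(1-β) = 1.701/0.299 = 5.689
Doppler factor = √(5.689) = 2.385
f_obs = 626.9 × 2.385 = 1495 THz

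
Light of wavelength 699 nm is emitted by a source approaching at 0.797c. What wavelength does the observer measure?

β = 0.797
Wavelength Doppler factor = √(0.203/1.797) = √(0.11297) = 0.3361
λ_obs = 699 × 0.3361 = 234.9 nm (blueshift)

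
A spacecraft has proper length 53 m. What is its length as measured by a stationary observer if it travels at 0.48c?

Proper length L₀ = 53 m
γ = 1/√(1 - 0.48²) = 1.1399
L = L₀/γ = 53/1.1399 = 46.50 m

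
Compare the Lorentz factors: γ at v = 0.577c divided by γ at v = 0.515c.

γ₁ = 1/√(1 - 0.577²) = 1.2244
γ₂ = 1/√(1 - 0.515²) = 1.1666
γ₁/γ₂ = 1.2244/1.1666 = 1.050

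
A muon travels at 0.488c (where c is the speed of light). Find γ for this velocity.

v/c = 0.488, so (v/c)² = 0.238144
1 - (v/c)² = 0.761856
γ = 1/√(0.761856) = 1.146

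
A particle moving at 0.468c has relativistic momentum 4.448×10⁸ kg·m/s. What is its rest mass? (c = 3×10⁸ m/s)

γ = 1/√(1 - 0.468²) = 1.1316
v = 0.468 × 3×10⁸ = 1.404×10⁸ m/s
m = p/(γv) = 4.448×10⁸/(1.1316 × 1.404×10⁸) = 2.800 kg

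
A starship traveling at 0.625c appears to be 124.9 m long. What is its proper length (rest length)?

Contracted length L = 124.9 m
γ = 1/√(1 - 0.625²) = 1.281
L₀ = γL = 1.281 × 124.9 = 160.0 m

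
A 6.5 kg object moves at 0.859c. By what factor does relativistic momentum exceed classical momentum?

p_rel = γmv, p_class = mv
Ratio = γ = 1/√(1 - 0.859²) = 1.953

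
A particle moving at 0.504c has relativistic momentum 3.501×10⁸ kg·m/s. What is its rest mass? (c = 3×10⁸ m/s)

γ = 1/√(1 - 0.504²) = 1.158
v = 0.504 × 3×10⁸ = 1.512×10⁸ m/s
m = p/(γv) = 3.501×10⁸/(1.158 × 1.512×10⁸) = 2.000 kg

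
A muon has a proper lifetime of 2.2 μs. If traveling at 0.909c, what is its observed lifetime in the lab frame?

Proper lifetime τ₀ = 2.2 μs
γ = 1/√(1 - 0.909²) = 2.399
τ = γτ₀ = 2.399 × 2.2 μs = 5.278 μs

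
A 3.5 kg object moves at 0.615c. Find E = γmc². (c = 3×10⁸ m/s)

γ = 1/√(1 - 0.615²) = 1.2682
mc² = 3.5 × (3×10⁸)² = 3.150×10¹⁷ J
E = γmc² = 1.2682 × 3.150×10¹⁷ = 3.995×10¹⁷ J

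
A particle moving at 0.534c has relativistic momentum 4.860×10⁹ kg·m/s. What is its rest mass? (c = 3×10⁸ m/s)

γ = 1/√(1 - 0.534²) = 1.1828
v = 0.534 × 3×10⁸ = 1.602×10⁸ m/s
m = p/(γv) = 4.860×10⁹/(1.1828 × 1.602×10⁸) = 25.65 kg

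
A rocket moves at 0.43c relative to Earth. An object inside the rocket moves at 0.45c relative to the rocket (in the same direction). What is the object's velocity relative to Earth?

u = (u' + v)/(1 + u'v/c²)
Numerator: 0.45 + 0.43 = 0.88
Denominator: 1 + 0.1935 = 1.1935
u = 0.88/1.1935 = 0.7373c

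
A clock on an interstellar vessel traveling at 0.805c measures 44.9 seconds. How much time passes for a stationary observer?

Proper time Δt₀ = 44.9 seconds
γ = 1/√(1 - 0.805²) = 1.6856
Δt = γΔt₀ = 1.6856 × 44.9 = 75.68 seconds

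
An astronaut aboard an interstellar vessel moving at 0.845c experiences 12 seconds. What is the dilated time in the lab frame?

Proper time Δt₀ = 12 seconds
γ = 1/√(1 - 0.845²) = 1.870
Δt = γΔt₀ = 1.870 × 12 = 22.44 seconds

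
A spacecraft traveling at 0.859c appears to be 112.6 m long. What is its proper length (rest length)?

Contracted length L = 112.6 m
γ = 1/√(1 - 0.859²) = 1.953
L₀ = γL = 1.953 × 112.6 = 219.9 m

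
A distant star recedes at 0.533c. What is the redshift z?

β = 0.533
(1+β)/(1-β) = 1.533/0.467 = 3.2827
√(3.2827) = 1.8118
z = 1.8118 - 1 = 0.8118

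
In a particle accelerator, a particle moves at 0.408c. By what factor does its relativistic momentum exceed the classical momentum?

p_rel = γmv, p_class = mv
Ratio = γ = 1/√(1 - 0.408²)
= 1/√(0.833536) = 1.095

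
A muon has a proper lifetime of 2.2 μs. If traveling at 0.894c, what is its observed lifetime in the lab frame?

Proper lifetime τ₀ = 2.2 μs
γ = 1/√(1 - 0.894²) = 2.232
τ = γτ₀ = 2.232 × 2.2 μs = 4.910 μs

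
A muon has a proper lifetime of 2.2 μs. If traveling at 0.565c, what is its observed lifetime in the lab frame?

Proper lifetime τ₀ = 2.2 μs
γ = 1/√(1 - 0.565²) = 1.212
τ = γτ₀ = 1.212 × 2.2 μs = 2.666 μs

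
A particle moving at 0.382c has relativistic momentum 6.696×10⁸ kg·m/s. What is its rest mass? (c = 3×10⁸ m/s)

γ = 1/√(1 - 0.382²) = 1.082
v = 0.382 × 3×10⁸ = 1.146×10⁸ m/s
m = p/(γv) = 6.696×10⁸/(1.082 × 1.146×10⁸) = 5.400 kg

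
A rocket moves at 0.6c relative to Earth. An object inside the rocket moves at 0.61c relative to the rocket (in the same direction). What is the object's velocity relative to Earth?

u = (u' + v)/(1 + u'v/c²)
Numerator: 0.61 + 0.6 = 1.21
Denominator: 1 + 0.366 = 1.366
u = 1.21/1.366 = 0.8858c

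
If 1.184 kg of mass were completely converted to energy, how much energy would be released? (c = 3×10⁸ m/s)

Using E = mc²:
c² = (3×10⁸)² = 9×10¹⁶ m²/s²
E = 1.184 × 9×10¹⁶ = 1.066×10¹⁷ J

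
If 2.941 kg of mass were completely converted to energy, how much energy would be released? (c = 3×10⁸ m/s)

Using E = mc²:
c² = (3×10⁸)² = 9×10¹⁶ m²/s²
E = 2.941 × 9×10¹⁶ = 2.647×10¹⁷ J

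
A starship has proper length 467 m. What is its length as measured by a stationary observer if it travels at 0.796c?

Proper length L₀ = 467 m
γ = 1/√(1 - 0.796²) = 1.652
L = L₀/γ = 467/1.652 = 282.7 m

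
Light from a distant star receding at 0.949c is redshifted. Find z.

β = 0.949
(1+β)/(1-β) = 1.949/0.051 = 38.22
√(38.22) = 6.182
z = 6.182 - 1 = 5.182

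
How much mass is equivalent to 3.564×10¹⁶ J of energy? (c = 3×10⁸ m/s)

From E = mc², we get m = E/c²
c² = (3×10⁸)² = 9×10¹⁶ m²/s²
m = 3.564×10¹⁶ / 9×10¹⁶ = 0.3960 kg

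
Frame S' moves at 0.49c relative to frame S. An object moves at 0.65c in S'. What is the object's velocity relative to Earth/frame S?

u = (u' + v)/(1 + u'v/c²)
Numerator: 0.65 + 0.49 = 1.14
Denominator: 1 + 0.3185 = 1.3185
u = 1.14/1.3185 = 0.8646c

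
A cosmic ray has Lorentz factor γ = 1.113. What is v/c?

From γ = 1/√(1 - v²/c²):
1/γ² = 1/1.113² = 0.8073
v²/c² = 1 - 0.8073 = 0.1927
v/c = √(0.1927) = 0.4390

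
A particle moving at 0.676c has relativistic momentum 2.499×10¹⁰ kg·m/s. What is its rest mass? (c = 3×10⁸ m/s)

γ = 1/√(1 - 0.676²) = 1.35703
v = 0.676 × 3×10⁸ = 2.028×10⁸ m/s
m = p/(γv) = 2.499×10¹⁰/(1.35703 × 2.028×10⁸) = 90.80 kg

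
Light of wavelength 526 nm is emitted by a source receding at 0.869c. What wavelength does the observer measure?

β = 0.869
Wavelength Doppler factor = √(1.869/0.131) = √(14.267) = 3.777
λ_obs = 526 × 3.777 = 1987 nm (redshift)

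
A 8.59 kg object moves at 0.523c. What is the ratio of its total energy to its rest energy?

E = γmc², E₀ = mc²
E/E₀ = γ = 1/√(1 - 0.523²) = 1.173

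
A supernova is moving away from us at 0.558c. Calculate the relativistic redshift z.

β = 0.558
(1+β)/(1-β) = 1.558/0.442 = 3.525
√(3.525) = 1.8775
z = 1.8775 - 1 = 0.8775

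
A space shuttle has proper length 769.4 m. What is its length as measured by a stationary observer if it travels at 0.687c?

Proper length L₀ = 769.4 m
γ = 1/√(1 - 0.687²) = 1.3762
L = L₀/γ = 769.4/1.3762 = 559.1 m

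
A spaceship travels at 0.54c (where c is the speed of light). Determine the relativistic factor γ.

v/c = 0.54, so (v/c)² = 0.2916
1 - (v/c)² = 0.7084
γ = 1/√(0.7084) = 1.188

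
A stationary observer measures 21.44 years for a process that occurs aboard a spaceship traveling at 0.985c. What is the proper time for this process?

Dilated time Δt = 21.44 years
γ = 1/√(1 - 0.985²) = 5.795
Δt₀ = Δt/γ = 21.44/5.795 = 3.700 years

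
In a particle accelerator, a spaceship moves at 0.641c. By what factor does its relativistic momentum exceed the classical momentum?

p_rel = γmv, p_class = mv
Ratio = γ = 1/√(1 - 0.641²)
= 1/√(0.589119) = 1.303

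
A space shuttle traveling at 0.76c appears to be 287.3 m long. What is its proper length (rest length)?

Contracted length L = 287.3 m
γ = 1/√(1 - 0.76²) = 1.53864
L₀ = γL = 1.53864 × 287.3 = 442.1 m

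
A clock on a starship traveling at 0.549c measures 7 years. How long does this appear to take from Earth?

Proper time Δt₀ = 7 years
γ = 1/√(1 - 0.549²) = 1.1964
Δt = γΔt₀ = 1.1964 × 7 = 8.375 years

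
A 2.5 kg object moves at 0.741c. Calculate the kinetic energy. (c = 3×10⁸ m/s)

γ = 1/√(1 - 0.741²) = 1.4892
γ - 1 = 0.4892
KE = (γ-1)mc² = 0.4892 × 2.5 × (3×10⁸)² = 1.101×10¹⁷ J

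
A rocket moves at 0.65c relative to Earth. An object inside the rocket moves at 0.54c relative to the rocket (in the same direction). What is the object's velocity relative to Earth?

u = (u' + v)/(1 + u'v/c²)
Numerator: 0.54 + 0.65 = 1.19
Denominator: 1 + 0.351 = 1.351
u = 1.19/1.351 = 0.8808c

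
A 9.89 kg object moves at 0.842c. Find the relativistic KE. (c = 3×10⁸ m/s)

γ = 1/√(1 - 0.842²) = 1.8536
γ - 1 = 0.8536
KE = (γ-1)mc² = 0.8536 × 9.89 × (3×10⁸)² = 7.598×10¹⁷ J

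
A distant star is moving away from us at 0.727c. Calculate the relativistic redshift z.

β = 0.727
(1+β)/(1-β) = 1.727/0.273 = 6.326
√(6.326) = 2.515
z = 2.515 - 1 = 1.515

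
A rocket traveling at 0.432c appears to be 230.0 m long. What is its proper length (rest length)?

Contracted length L = 230.0 m
γ = 1/√(1 - 0.432²) = 1.1088
L₀ = γL = 1.1088 × 230.0 = 255.0 m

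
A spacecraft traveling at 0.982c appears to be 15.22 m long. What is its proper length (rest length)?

Contracted length L = 15.22 m
γ = 1/√(1 - 0.982²) = 5.2943
L₀ = γL = 5.2943 × 15.22 = 80.58 m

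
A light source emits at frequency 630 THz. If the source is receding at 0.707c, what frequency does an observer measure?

β = v/c = 0.707
(1-β)/(1+β) = 0.293/1.707 = 0.17165
Doppler factor = √(0.17165) = 0.4143
f_obs = 630 × 0.4143 = 261.0 THz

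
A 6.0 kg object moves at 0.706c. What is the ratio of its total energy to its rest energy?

E = γmc², E₀ = mc²
E/E₀ = γ = 1/√(1 - 0.706²) = 1.412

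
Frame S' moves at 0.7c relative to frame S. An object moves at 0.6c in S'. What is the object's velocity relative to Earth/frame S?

u = (u' + v)/(1 + u'v/c²)
Numerator: 0.6 + 0.7 = 1.3
Denominator: 1 + 0.42 = 1.42
u = 1.3/1.42 = 0.9155c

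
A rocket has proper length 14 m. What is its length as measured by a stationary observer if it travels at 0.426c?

Proper length L₀ = 14 m
γ = 1/√(1 - 0.426²) = 1.105
L = L₀/γ = 14/1.105 = 12.67 m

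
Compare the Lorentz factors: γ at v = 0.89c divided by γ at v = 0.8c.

γ₁ = 1/√(1 - 0.89²) = 2.193
γ₂ = 1/√(1 - 0.8²) = 1.667
γ₁/γ₂ = 2.193/1.667 = 1.316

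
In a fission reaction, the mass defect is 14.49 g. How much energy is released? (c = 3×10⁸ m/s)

Convert mass defect: Δm = 14.49 g = 0.01449 kg
E = Δm·c² = 0.01449 × (3×10⁸)²
= 0.01449 × 9×10¹⁶ = 1.304×10¹⁵ J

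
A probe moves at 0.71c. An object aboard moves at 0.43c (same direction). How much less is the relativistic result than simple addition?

Classical: u' + v = 0.43 + 0.71 = 1.14c
Relativistic: u = (0.43 + 0.71)/(1 + 0.3053) = 1.14/1.3053 = 0.8734c
Difference: 1.14 - 0.8734 = 0.2666c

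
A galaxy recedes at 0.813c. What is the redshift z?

β = 0.813
(1+β)/(1-β) = 1.813/0.187 = 9.695
√(9.695) = 3.114
z = 3.114 - 1 = 2.114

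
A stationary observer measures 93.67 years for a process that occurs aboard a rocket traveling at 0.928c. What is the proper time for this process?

Dilated time Δt = 93.67 years
γ = 1/√(1 - 0.928²) = 2.684
Δt₀ = Δt/γ = 93.67/2.684 = 34.90 years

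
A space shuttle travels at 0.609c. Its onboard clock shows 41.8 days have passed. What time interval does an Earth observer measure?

Proper time Δt₀ = 41.8 days
γ = 1/√(1 - 0.609²) = 1.2608
Δt = γΔt₀ = 1.2608 × 41.8 = 52.70 days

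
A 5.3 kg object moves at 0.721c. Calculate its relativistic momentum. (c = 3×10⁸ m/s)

γ = 1/√(1 - 0.721²) = 1.443
v = 0.721 × 3×10⁸ = 2.163×10⁸ m/s
p = γmv = 1.443 × 5.3 × 2.163×10⁸ = 1.654×10⁹ kg·m/s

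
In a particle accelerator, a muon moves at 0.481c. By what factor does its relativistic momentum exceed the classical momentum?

p_rel = γmv, p_class = mv
Ratio = γ = 1/√(1 - 0.481²)
= 1/√(0.768639) = 1.141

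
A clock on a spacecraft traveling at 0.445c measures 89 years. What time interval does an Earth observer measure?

Proper time Δt₀ = 89 years
γ = 1/√(1 - 0.445²) = 1.11666
Δt = γΔt₀ = 1.11666 × 89 = 99.38 years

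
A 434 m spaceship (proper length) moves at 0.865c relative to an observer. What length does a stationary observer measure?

Proper length L₀ = 434 m
γ = 1/√(1 - 0.865²) = 1.993
L = L₀/γ = 434/1.993 = 217.8 m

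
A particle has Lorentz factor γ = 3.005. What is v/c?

From γ = 1/√(1 - v²/c²):
1/γ² = 1/3.005² = 0.1107
v²/c² = 1 - 0.1107 = 0.8893
v/c = √(0.8893) = 0.9430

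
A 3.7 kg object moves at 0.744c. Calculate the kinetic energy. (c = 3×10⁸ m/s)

γ = 1/√(1 - 0.744²) = 1.4966
γ - 1 = 0.4966
KE = (γ-1)mc² = 0.4966 × 3.7 × (3×10⁸)² = 1.654×10¹⁷ J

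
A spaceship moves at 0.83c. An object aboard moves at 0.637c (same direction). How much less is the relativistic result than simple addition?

Classical: u' + v = 0.637 + 0.83 = 1.467c
Relativistic: u = (0.637 + 0.83)/(1 + 0.52871) = 1.467/1.52871 = 0.9596c
Difference: 1.467 - 0.9596 = 0.5074c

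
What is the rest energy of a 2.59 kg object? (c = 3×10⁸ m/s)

c² = (3×10⁸)² = 9.000×10¹⁶ m²/s²
E₀ = mc² = 2.59 × 9.000×10¹⁶ = 2.331×10¹⁷ J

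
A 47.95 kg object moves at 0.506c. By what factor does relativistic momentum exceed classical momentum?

p_rel = γmv, p_class = mv
Ratio = γ = 1/√(1 - 0.506²) = 1.159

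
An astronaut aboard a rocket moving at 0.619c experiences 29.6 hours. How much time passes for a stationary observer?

Proper time Δt₀ = 29.6 hours
γ = 1/√(1 - 0.619²) = 1.2733
Δt = γΔt₀ = 1.2733 × 29.6 = 37.69 hours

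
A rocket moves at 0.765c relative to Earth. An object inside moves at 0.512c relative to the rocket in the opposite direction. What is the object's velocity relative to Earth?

Object's velocity in rocket frame is u' = -0.512c
u = (u' + v)/(1 + u'v/c²) = (v - 0.512)/(1 - 0.512·v/c²)
Numerator: 0.765 - 0.512 = 0.253
Denominator: 1 - 0.39168 = 0.60832
u = 0.253/0.60832 = 0.4159c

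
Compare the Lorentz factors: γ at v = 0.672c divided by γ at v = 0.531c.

γ₁ = 1/√(1 - 0.672²) = 1.350
γ₂ = 1/√(1 - 0.531²) = 1.180
γ₁/γ₂ = 1.350/1.180 = 1.144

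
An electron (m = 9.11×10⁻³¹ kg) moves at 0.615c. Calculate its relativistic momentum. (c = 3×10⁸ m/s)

γ = 1/√(1 - 0.615²) = 1.2682
v = 0.615 × 3×10⁸ = 1.845×10⁸ m/s
p = γmv = 1.2682 × 9.11×10⁻³¹ × 1.845×10⁸ = 2.132×10⁻²² kg·m/s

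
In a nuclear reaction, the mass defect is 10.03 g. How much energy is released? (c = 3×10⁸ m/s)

Convert mass defect: Δm = 10.03 g = 0.01003 kg
E = Δm·c² = 0.01003 × (3×10⁸)²
= 0.01003 × 9×10¹⁶ = 9.027×10¹⁴ J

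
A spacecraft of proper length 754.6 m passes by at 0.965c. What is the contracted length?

Proper length L₀ = 754.6 m
γ = 1/√(1 - 0.965²) = 3.813
L = L₀/γ = 754.6/3.813 = 197.9 m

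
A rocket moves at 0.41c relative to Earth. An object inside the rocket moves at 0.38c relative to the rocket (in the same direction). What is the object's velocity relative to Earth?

u = (u' + v)/(1 + u'v/c²)
Numerator: 0.38 + 0.41 = 0.79
Denominator: 1 + 0.1558 = 1.1558
u = 0.79/1.1558 = 0.6835c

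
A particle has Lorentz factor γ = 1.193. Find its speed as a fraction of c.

From γ = 1/√(1 - v²/c²):
1/γ² = 1/1.193² = 0.7026
v²/c² = 1 - 0.7026 = 0.2974
v/c = √(0.2974) = 0.5453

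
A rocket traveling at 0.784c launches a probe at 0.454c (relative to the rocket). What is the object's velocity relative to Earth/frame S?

u = (u' + v)/(1 + u'v/c²)
Numerator: 0.454 + 0.784 = 1.238
Denominator: 1 + 0.355936 = 1.355936
u = 1.238/1.355936 = 0.9130c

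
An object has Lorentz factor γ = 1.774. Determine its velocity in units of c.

From γ = 1/√(1 - v²/c²):
1/γ² = 1/1.774² = 0.3178
v²/c² = 1 - 0.3178 = 0.6822
v/c = √(0.6822) = 0.8260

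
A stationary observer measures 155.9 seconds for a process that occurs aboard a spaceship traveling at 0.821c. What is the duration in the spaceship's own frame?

Dilated time Δt = 155.9 seconds
γ = 1/√(1 - 0.821²) = 1.7515
Δt₀ = Δt/γ = 155.9/1.7515 = 89.01 seconds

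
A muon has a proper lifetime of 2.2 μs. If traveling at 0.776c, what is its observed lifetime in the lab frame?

Proper lifetime τ₀ = 2.2 μs
γ = 1/√(1 - 0.776²) = 1.5855
τ = γτ₀ = 1.5855 × 2.2 μs = 3.488 μs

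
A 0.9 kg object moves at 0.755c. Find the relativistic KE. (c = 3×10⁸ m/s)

γ = 1/√(1 - 0.755²) = 1.525
γ - 1 = 0.5250
KE = (γ-1)mc² = 0.5250 × 0.9 × (3×10⁸)² = 4.253×10¹⁶ J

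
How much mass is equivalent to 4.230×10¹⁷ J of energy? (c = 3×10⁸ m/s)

From E = mc², we get m = E/c²
c² = (3×10⁸)² = 9×10¹⁶ m²/s²
m = 4.230×10¹⁷ / 9×10¹⁶ = 4.700 kg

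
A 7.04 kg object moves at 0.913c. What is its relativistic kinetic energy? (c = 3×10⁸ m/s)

γ = 1/√(1 - 0.913²) = 2.4512
γ - 1 = 1.4512
KE = (γ-1)mc² = 1.4512 × 7.04 × (3×10⁸)² = 9.195×10¹⁷ J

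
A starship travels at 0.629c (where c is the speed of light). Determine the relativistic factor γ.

v/c = 0.629, so (v/c)² = 0.395641
1 - (v/c)² = 0.604359
γ = 1/√(0.604359) = 1.286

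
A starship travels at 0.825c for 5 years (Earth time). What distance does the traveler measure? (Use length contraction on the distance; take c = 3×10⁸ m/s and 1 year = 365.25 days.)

Earth distance: d = v × t = 0.825c × 5 yr = 3.905×10¹⁶ m
γ = 1.769
d' = d/γ = 3.905×10¹⁶/1.769 = 2.207×10¹⁶ m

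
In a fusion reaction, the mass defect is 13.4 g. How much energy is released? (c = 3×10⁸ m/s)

Convert mass defect: Δm = 13.4 g = 0.0134 kg
E = Δm·c² = 0.0134 × (3×10⁸)²
= 0.0134 × 9×10¹⁶ = 1.206×10¹⁵ J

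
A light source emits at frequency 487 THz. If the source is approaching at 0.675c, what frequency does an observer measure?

β = v/c = 0.675
(1+β)/(1-β) = 1.675/0.325 = 5.154
Doppler factor = √(5.154) = 2.2702
f_obs = 487 × 2.2702 = 1106 THz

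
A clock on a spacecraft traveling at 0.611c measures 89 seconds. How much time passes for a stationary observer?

Proper time Δt₀ = 89 seconds
γ = 1/√(1 - 0.611²) = 1.263
Δt = γΔt₀ = 1.263 × 89 = 112.4 seconds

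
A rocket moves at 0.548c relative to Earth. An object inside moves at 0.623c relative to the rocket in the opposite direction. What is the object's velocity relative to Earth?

Object's velocity in rocket frame is u' = -0.623c
u = (u' + v)/(1 + u'v/c²) = (v - 0.623)/(1 - 0.623·v/c²)
Numerator: 0.548 - 0.623 = -0.075
Denominator: 1 - 0.341404 = 0.658596
u = -0.075/0.658596 = -0.1139c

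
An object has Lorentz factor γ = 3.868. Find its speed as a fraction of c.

From γ = 1/√(1 - v²/c²):
1/γ² = 1/3.868² = 0.06684
v²/c² = 1 - 0.06684 = 0.9332
v/c = √(0.9332) = 0.9660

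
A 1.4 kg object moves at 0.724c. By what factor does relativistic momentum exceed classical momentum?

p_rel = γmv, p_class = mv
Ratio = γ = 1/√(1 - 0.724²) = 1.450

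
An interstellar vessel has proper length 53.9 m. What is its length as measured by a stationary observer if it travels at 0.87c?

Proper length L₀ = 53.9 m
γ = 1/√(1 - 0.87²) = 2.028
L = L₀/γ = 53.9/2.028 = 26.58 m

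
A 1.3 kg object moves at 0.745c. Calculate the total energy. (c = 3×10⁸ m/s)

γ = 1/√(1 - 0.745²) = 1.499
mc² = 1.3 × (3×10⁸)² = 1.170×10¹⁷ J
E = γmc² = 1.499 × 1.170×10¹⁷ = 1.754×10¹⁷ J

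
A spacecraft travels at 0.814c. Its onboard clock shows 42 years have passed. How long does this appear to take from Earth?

Proper time Δt₀ = 42 years
γ = 1/√(1 - 0.814²) = 1.7216
Δt = γΔt₀ = 1.7216 × 42 = 72.31 years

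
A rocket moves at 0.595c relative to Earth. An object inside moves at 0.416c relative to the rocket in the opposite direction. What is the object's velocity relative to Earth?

Object's velocity in rocket frame is u' = -0.416c
u = (u' + v)/(1 + u'v/c²) = (v - 0.416)/(1 - 0.416·v/c²)
Numerator: 0.595 - 0.416 = 0.179
Denominator: 1 - 0.24752 = 0.75248
u = 0.179/0.75248 = 0.2379c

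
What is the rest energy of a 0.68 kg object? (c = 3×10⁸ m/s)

c² = (3×10⁸)² = 9.000×10¹⁶ m²/s²
E₀ = mc² = 0.68 × 9.000×10¹⁶ = 6.120×10¹⁶ J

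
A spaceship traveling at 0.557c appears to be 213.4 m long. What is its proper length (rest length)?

Contracted length L = 213.4 m
γ = 1/√(1 - 0.557²) = 1.204
L₀ = γL = 1.204 × 213.4 = 256.9 m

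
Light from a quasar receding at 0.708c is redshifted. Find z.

β = 0.708
(1+β)/(1-β) = 1.708/0.292 = 5.8493
√(5.8493) = 2.419
z = 2.419 - 1 = 1.419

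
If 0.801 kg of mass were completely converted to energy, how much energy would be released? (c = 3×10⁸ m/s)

Using E = mc²:
c² = (3×10⁸)² = 9×10¹⁶ m²/s²
E = 0.801 × 9×10¹⁶ = 7.209×10¹⁶ J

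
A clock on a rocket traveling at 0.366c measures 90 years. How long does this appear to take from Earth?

Proper time Δt₀ = 90 years
γ = 1/√(1 - 0.366²) = 1.0746
Δt = γΔt₀ = 1.0746 × 90 = 96.71 years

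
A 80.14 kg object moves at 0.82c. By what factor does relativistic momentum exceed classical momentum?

p_rel = γmv, p_class = mv
Ratio = γ = 1/√(1 - 0.82²) = 1.747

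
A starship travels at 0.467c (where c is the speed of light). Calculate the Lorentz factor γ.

v/c = 0.467, so (v/c)² = 0.218089
1 - (v/c)² = 0.781911
γ = 1/√(0.781911) = 1.131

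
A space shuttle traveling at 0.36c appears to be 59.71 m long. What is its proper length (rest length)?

Contracted length L = 59.71 m
γ = 1/√(1 - 0.36²) = 1.0719
L₀ = γL = 1.0719 × 59.71 = 64.00 m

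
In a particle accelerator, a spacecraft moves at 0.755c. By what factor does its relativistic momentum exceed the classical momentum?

p_rel = γmv, p_class = mv
Ratio = γ = 1/√(1 - 0.755²)
= 1/√(0.429975) = 1.525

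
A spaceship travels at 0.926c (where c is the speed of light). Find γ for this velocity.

v/c = 0.926, so (v/c)² = 0.857476
1 - (v/c)² = 0.142524
γ = 1/√(0.142524) = 2.649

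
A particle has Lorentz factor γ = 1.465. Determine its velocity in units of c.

From γ = 1/√(1 - v²/c²):
1/γ² = 1/1.465² = 0.4659
v²/c² = 1 - 0.4659 = 0.5341
v/c = √(0.5341) = 0.7308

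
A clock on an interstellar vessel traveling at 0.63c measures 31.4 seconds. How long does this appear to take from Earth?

Proper time Δt₀ = 31.4 seconds
γ = 1/√(1 - 0.63²) = 1.2877
Δt = γΔt₀ = 1.2877 × 31.4 = 40.43 seconds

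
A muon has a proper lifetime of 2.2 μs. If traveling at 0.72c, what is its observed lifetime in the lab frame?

Proper lifetime τ₀ = 2.2 μs
γ = 1/√(1 - 0.72²) = 1.441
τ = γτ₀ = 1.441 × 2.2 μs = 3.170 μs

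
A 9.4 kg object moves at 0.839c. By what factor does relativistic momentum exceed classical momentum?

p_rel = γmv, p_class = mv
Ratio = γ = 1/√(1 - 0.839²) = 1.838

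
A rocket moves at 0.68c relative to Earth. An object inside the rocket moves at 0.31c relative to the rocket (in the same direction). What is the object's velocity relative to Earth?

u = (u' + v)/(1 + u'v/c²)
Numerator: 0.31 + 0.68 = 0.99
Denominator: 1 + 0.2108 = 1.2108
u = 0.99/1.2108 = 0.8176c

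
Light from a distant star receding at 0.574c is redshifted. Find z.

β = 0.574
(1+β)/(1-β) = 1.574/0.426 = 3.695
√(3.695) = 1.9222
z = 1.9222 - 1 = 0.9222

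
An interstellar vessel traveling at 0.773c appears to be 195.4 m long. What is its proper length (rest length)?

Contracted length L = 195.4 m
γ = 1/√(1 - 0.773²) = 1.576
L₀ = γL = 1.576 × 195.4 = 308.0 m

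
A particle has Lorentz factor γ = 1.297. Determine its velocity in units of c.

From γ = 1/√(1 - v²/c²):
1/γ² = 1/1.297² = 0.5945
v²/c² = 1 - 0.5945 = 0.4055
v/c = √(0.4055) = 0.6368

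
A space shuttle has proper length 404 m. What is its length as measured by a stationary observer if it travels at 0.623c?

Proper length L₀ = 404 m
γ = 1/√(1 - 0.623²) = 1.2784
L = L₀/γ = 404/1.2784 = 316.0 m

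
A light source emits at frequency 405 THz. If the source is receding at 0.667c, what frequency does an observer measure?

β = v/c = 0.667
(1-β)/(1+β) = 0.333/1.667 = 0.19976
Doppler factor = √(0.19976) = 0.4469
f_obs = 405 × 0.4469 = 181.0 THz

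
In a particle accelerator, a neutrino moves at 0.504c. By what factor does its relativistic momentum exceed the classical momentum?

p_rel = γmv, p_class = mv
Ratio = γ = 1/√(1 - 0.504²)
= 1/√(0.745984) = 1.158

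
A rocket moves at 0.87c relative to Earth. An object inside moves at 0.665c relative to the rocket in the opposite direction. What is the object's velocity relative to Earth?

Object's velocity in rocket frame is u' = -0.665c
u = (u' + v)/(1 + u'v/c²) = (v - 0.665)/(1 - 0.665·v/c²)
Numerator: 0.87 - 0.665 = 0.205
Denominator: 1 - 0.57855 = 0.42145
u = 0.205/0.42145 = 0.4864c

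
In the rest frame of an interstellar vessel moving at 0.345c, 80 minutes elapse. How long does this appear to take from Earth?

Proper time Δt₀ = 80 minutes
γ = 1/√(1 - 0.345²) = 1.0654
Δt = γΔt₀ = 1.0654 × 80 = 85.23 minutes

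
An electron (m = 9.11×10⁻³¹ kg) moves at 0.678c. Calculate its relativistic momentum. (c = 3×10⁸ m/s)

γ = 1/√(1 - 0.678²) = 1.3604
v = 0.678 × 3×10⁸ = 2.034×10⁸ m/s
p = γmv = 1.3604 × 9.11×10⁻³¹ × 2.034×10⁸ = 2.521×10⁻²² kg·m/s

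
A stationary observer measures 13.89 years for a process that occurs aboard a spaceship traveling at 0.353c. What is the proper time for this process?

Dilated time Δt = 13.89 years
γ = 1/√(1 - 0.353²) = 1.0688
Δt₀ = Δt/γ = 13.89/1.0688 = 13.00 years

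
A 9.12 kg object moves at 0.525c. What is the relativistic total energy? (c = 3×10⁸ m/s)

γ = 1/√(1 - 0.525²) = 1.175
mc² = 9.12 × (3×10⁸)² = 8.208×10¹⁷ J
E = γmc² = 1.175 × 8.208×10¹⁷ = 9.644×10¹⁷ J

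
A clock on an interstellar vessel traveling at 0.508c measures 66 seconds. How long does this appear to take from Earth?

Proper time Δt₀ = 66 seconds
γ = 1/√(1 - 0.508²) = 1.16096
Δt = γΔt₀ = 1.16096 × 66 = 76.62 seconds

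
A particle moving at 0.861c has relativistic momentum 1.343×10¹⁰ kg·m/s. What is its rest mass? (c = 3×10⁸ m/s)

γ = 1/√(1 - 0.861²) = 1.9662
v = 0.861 × 3×10⁸ = 2.583×10⁸ m/s
m = p/(γv) = 1.343×10¹⁰/(1.9662 × 2.583×10⁸) = 26.44 kg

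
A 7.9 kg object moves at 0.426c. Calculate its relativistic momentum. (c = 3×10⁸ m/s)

γ = 1/√(1 - 0.426²) = 1.105
v = 0.426 × 3×10⁸ = 1.278×10⁸ m/s
p = γmv = 1.105 × 7.9 × 1.278×10⁸ = 1.116×10⁹ kg·m/s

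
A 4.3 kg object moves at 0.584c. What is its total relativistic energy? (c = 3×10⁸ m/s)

γ = 1/√(1 - 0.584²) = 1.2319
mc² = 4.3 × (3×10⁸)² = 3.870×10¹⁷ J
E = γmc² = 1.2319 × 3.870×10¹⁷ = 4.767×10¹⁷ J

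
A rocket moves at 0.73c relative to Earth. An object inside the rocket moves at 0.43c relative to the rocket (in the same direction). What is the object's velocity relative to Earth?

u = (u' + v)/(1 + u'v/c²)
Numerator: 0.43 + 0.73 = 1.16
Denominator: 1 + 0.3139 = 1.3139
u = 1.16/1.3139 = 0.8829c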